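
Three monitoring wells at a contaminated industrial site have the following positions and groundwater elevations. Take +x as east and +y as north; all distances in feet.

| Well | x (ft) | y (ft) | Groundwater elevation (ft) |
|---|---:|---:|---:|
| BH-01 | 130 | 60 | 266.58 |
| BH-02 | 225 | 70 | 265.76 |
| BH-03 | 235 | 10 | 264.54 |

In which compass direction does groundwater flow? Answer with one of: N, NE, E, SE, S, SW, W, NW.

SE

Differences from BH-01: to BH-02 (Δx, Δy, Δh) = (95, 10, -0.82); to BH-03 = (105, -50, -2.04).
Solve a·Δx + b·Δy = Δh: det = 95·(-50) − 105·10 = -5800.
∂h/∂x = [(-0.82)·(-50) − (-2.04)·10] / -5800 = -0.01059
∂h/∂y = [95·(-2.04) − 105·(-0.82)] / -5800 = +0.01857
Flow = −∇h = (+0.01059 east, -0.01857 north), which points southeast.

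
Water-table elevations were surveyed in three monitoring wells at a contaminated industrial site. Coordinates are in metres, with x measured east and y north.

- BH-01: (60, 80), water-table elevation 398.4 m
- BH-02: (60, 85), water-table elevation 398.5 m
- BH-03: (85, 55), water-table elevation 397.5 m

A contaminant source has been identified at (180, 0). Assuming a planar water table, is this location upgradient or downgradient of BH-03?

downgradient

Taking BH-01 as reference: BH-02−BH-01 = (0, 5, +0.1); BH-03−BH-01 = (25, -25, -0.9).
Solve a·Δx + b·Δy = Δh: det = 0·(-25) − 25·5 = -125.
∂h/∂x = [(+0.1)·(-25) − (-0.9)·5] / -125 = -0.01600
∂h/∂y = [0·(-0.9) − 25·(+0.1)] / -125 = +0.02000
Head at (180, 0) = 398.4 + (-0.01600)·(120) + (+0.02000)·(-80) = 394.88 m.
That is lower than the 397.5 m at BH-03, so the point is downgradient.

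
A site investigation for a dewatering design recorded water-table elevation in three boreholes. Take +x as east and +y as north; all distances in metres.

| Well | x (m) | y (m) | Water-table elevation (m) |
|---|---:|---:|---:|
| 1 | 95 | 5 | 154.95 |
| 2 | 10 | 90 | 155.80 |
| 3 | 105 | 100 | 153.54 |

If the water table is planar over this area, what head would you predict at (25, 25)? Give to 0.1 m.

156.3 m

With h = a·x + b·y + c and 1 as origin, the differences give:
  (-85)·a + 85·b = +0.85
  10·a + 95·b = -1.41
Eliminate b (×95 and ×85, subtract): -8925·a = 200.600 → a = ∂h/∂x = -0.02248
Back-substitute: b = ∂h/∂y = -0.01248.
h(25, 25) = 154.95 + (-0.02248)·(-70) + (-0.01248)·(20) = 154.95 +1.573 -0.250 = 156.274 m.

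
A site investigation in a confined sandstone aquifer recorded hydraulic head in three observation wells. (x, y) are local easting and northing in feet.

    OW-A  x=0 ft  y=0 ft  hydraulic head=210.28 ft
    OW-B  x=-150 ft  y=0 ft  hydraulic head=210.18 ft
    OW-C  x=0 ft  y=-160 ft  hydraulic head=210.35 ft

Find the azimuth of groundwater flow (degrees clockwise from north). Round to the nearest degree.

303°

∂h/∂x = (210.18 − 210.28) / (-150 − 0) = +0.0006667
∂h/∂y = (210.35 − 210.28) / (-160 − 0) = -0.0004375
Flow direction (−∇h) has components (-0.0006667 E, +0.0004375 N).
Azimuth = atan2(E, N) = atan2(-0.0006667, +0.0004375) = 303.3° ≈ 303°.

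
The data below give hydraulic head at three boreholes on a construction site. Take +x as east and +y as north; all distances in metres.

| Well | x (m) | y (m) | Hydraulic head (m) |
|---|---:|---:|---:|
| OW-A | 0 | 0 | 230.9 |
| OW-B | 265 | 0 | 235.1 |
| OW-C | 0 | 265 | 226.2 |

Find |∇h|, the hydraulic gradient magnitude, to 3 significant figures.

0.0238

∂h/∂x = (235.1 − 230.9) / (265 − 0) = +0.01585
∂h/∂y = (226.2 − 230.9) / (265 − 0) = -0.01774
|∇h| = √(0.01585² + -0.01774²) = 0.02379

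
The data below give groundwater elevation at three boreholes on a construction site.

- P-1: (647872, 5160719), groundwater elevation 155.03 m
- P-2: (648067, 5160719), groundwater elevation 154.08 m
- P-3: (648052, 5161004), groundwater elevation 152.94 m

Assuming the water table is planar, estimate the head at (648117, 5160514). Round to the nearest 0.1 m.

With h = a·x + b·y + c and P-1 as origin, the differences give:
  195·a + 0·b = -0.95
  180·a + 285·b = -2.09
Eliminate b (×285 and ×0, subtract): 55575·a = -270.750 → a = ∂h/∂x = -0.004872
Back-substitute: b = ∂h/∂y = -0.004256.
h(648117, 5160514) = 155.03 + (-0.004872)·(245) + (-0.004256)·(-205) = 155.03 -1.194 +0.873 = 154.709 m.

154.7 m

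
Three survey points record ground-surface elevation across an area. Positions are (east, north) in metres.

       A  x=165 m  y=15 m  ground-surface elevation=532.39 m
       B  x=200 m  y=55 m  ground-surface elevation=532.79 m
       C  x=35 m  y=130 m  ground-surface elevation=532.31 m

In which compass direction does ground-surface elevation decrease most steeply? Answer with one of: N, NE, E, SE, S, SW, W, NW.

With z = a·x + b·y + c and A as origin, the differences give:
  35·a + 40·b = +0.40
  (-130)·a + 115·b = -0.08
Eliminate b (×115 and ×40, subtract): 9225·a = 49.200 → a = ∂z/∂x = +0.005333
Back-substitute: b = ∂z/∂y = +0.005333.
Steepest decrease is along −∇f = (-0.005333 E, -0.005333 N) → southwest.

SW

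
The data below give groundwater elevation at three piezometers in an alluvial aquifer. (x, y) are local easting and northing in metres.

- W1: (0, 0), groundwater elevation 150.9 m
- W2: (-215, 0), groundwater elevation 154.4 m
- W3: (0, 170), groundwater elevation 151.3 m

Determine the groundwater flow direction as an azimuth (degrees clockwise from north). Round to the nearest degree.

098°

∂h/∂x = (154.4 − 150.9) / (-215 − 0) = -0.01628
∂h/∂y = (151.3 − 150.9) / (170 − 0) = +0.002353
Flow direction (−∇h) has components (+0.01628 E, -0.002353 N).
Azimuth = atan2(E, N) = atan2(+0.01628, -0.002353) = 98.2° ≈ 098°.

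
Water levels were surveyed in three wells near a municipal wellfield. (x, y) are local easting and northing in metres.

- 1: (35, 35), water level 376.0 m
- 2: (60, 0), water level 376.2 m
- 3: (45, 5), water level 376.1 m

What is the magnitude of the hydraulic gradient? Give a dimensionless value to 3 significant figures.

With h = a·x + b·y + c and 1 as origin, the differences give:
  25·a + (-35)·b = +0.2
  10·a + (-30)·b = +0.1
Eliminate b (×(-30) and ×(-35), subtract): -400·a = -2.50 → a = ∂h/∂x = +0.006250
Back-substitute: b = ∂h/∂y = -0.001250.
|∇h| = √(0.006250² + -0.001250²) = 0.006374

0.00637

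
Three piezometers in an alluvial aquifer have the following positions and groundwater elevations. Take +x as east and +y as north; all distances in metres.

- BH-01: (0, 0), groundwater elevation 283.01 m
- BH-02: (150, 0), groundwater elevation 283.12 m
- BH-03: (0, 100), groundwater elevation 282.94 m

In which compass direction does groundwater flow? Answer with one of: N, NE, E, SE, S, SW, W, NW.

NW

∂h/∂x = (283.12 − 283.01) / (150 − 0) = +0.0007333
∂h/∂y = (282.94 − 283.01) / (100 − 0) = -0.0007000
Flow = −∇h = (-0.0007333 east, +0.0007000 north), which points northwest.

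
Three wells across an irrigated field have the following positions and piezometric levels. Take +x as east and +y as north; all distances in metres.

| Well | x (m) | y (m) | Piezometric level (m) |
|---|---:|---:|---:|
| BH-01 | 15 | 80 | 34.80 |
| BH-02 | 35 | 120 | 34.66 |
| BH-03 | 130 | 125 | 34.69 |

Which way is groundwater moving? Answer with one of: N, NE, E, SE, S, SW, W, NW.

With h = a·x + b·y + c and BH-01 as origin, the differences give:
  20·a + 40·b = -0.14
  115·a + 45·b = -0.11
Eliminate b (×45 and ×40, subtract): -3700·a = -1.900 → a = ∂h/∂x = +0.0005135
Back-substitute: b = ∂h/∂y = -0.003757.
Flow = −∇h = (-0.0005135 east, +0.003757 north), which points north.

N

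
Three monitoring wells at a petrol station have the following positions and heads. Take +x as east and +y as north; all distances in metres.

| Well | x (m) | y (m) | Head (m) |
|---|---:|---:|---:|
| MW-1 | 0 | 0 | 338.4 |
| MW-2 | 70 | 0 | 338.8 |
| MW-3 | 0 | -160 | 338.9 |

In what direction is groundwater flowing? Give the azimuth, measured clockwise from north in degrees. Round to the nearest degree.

∂h/∂x = (338.8 − 338.4) / (70 − 0) = +0.005714
∂h/∂y = (338.9 − 338.4) / (-160 − 0) = -0.003125
Flow direction (−∇h) has components (-0.005714 E, +0.003125 N).
Azimuth = atan2(E, N) = atan2(-0.005714, +0.003125) = 298.7° ≈ 299°.

299°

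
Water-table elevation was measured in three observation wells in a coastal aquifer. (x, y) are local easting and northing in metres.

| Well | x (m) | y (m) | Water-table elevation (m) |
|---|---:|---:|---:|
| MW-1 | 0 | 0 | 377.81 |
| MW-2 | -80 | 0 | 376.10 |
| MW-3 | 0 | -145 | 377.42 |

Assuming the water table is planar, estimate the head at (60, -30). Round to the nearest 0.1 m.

∂h/∂x = (376.10 − 377.81) / (-80 − 0) = +0.02137
∂h/∂y = (377.42 − 377.81) / (-145 − 0) = +0.002690
h(60, -30) = 377.81 + (+0.02137)·(60) + (+0.002690)·(-30) = 377.81 +1.282 -0.081 = 379.012 m.

379.0 m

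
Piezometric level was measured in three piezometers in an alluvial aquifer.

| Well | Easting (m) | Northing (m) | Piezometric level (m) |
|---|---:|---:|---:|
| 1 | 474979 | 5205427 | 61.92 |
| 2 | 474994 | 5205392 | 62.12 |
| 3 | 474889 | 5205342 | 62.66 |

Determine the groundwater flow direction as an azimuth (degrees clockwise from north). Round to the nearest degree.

Differences from 1: to 2 (Δx, Δy, Δh) = (15, -35, +0.20); to 3 = (-90, -85, +0.74).
Solve a·Δx + b·Δy = Δh: det = 15·(-85) − (-90)·(-35) = -4425.
∂h/∂x = [(+0.20)·(-85) − (+0.74)·(-35)] / -4425 = -0.002011
∂h/∂y = [15·(+0.74) − (-90)·(+0.20)] / -4425 = -0.006576
Flow direction (−∇h) has components (+0.002011 E, +0.006576 N).
Azimuth = atan2(E, N) = atan2(+0.002011, +0.006576) = 17.0° ≈ 017°.

017°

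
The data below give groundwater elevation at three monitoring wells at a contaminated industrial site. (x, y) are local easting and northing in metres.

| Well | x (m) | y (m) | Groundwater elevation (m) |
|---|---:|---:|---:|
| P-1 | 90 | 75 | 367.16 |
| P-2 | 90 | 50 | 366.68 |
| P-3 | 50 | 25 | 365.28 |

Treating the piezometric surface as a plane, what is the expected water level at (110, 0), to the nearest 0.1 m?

Taking P-1 as reference: P-2−P-1 = (0, -25, -0.48); P-3−P-1 = (-40, -50, -1.88).
Determinant of the coordinate differences = 0·(-50) − (-40)·(-25) = -1000.
∂h/∂x = [(-0.48)·(-50) − (-1.88)·(-25)] / -1000 = +0.02300
∂h/∂y = [0·(-1.88) − (-40)·(-0.48)] / -1000 = +0.01920
h(110, 0) = 367.16 + (+0.02300)·(20) + (+0.01920)·(-75) = 367.16 +0.460 -1.440 = 366.180 m.

366.2 m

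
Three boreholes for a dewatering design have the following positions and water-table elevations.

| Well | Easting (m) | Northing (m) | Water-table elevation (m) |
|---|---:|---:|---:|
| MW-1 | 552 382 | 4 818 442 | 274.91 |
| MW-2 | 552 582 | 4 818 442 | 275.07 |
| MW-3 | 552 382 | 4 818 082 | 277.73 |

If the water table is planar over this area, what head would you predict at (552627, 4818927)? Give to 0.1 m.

271.3 m

∂h/∂x = (275.07 − 274.91) / (552582 − 552382) = +0.0008000
∂h/∂y = (277.73 − 274.91) / (4818082 − 4818442) = -0.007833
h(552627, 4818927) = 274.91 + (+0.0008000)·(245) + (-0.007833)·(485) = 274.91 +0.196 -3.799 = 271.307 m.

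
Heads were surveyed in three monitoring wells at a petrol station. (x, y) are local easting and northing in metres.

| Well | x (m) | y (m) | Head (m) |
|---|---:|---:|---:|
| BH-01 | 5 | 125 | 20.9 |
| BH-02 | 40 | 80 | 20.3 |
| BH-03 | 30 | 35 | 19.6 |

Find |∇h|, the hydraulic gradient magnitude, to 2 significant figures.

0.015

Taking BH-01 as reference: BH-02−BH-01 = (35, -45, -0.6); BH-03−BH-01 = (25, -90, -1.3).
Solve a·Δx + b·Δy = Δh: det = 35·(-90) − 25·(-45) = -2025.
∂h/∂x = [(-0.6)·(-90) − (-1.3)·(-45)] / -2025 = +0.002222
∂h/∂y = [35·(-1.3) − 25·(-0.6)] / -2025 = +0.01506
|∇h| = √(0.002222² + 0.01506²) = 0.01522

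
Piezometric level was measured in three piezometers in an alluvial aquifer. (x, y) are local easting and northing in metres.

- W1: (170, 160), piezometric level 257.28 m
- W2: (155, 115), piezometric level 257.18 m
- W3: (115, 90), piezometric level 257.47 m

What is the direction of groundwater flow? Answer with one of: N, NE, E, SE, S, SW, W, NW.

Differences from W1: to W2 (Δx, Δy, Δh) = (-15, -45, -0.10); to W3 = (-55, -70, +0.19).
Solve a·Δx + b·Δy = Δh: det = (-15)·(-70) − (-55)·(-45) = -1425.
∂h/∂x = [(-0.10)·(-70) − (+0.19)·(-45)] / -1425 = -0.01091
∂h/∂y = [(-15)·(+0.19) − (-55)·(-0.10)] / -1425 = +0.005860
Flow = −∇h = (+0.01091 east, -0.005860 north), which points southeast.

SE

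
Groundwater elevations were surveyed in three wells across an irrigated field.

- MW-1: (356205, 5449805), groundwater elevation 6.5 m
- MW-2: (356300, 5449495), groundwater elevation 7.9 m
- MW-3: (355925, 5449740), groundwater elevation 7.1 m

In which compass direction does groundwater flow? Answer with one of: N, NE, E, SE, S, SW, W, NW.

With h = a·x + b·y + c and MW-1 as origin, the differences give:
  95·a + (-310)·b = +1.4
  (-280)·a + (-65)·b = +0.6
Eliminate b (×(-65) and ×(-310), subtract): -92975·a = 95.00 → a = ∂h/∂x = -0.001022
Back-substitute: b = ∂h/∂y = -0.004829.
Flow = −∇h = (+0.001022 east, +0.004829 north), which points north.

N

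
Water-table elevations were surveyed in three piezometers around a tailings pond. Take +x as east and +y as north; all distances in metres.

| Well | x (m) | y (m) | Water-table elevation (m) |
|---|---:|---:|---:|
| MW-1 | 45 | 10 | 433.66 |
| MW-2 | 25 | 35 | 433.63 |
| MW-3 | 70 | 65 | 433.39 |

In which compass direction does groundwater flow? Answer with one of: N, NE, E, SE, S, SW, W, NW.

NE

Taking MW-1 as reference: MW-2−MW-1 = (-20, 25, -0.03); MW-3−MW-1 = (25, 55, -0.27).
Solve a·Δx + b·Δy = Δh: det = (-20)·55 − 25·25 = -1725.
∂h/∂x = [(-0.03)·55 − (-0.27)·25] / -1725 = -0.002957
∂h/∂y = [(-20)·(-0.27) − 25·(-0.03)] / -1725 = -0.003565
Flow = −∇h = (+0.002957 east, +0.003565 north), which points northeast.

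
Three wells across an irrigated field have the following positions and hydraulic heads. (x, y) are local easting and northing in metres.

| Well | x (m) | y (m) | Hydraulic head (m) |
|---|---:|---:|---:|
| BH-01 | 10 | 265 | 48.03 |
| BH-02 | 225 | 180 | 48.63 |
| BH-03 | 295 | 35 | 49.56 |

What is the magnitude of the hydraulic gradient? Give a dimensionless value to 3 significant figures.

With h = a·x + b·y + c and BH-01 as origin, the differences give:
  215·a + (-85)·b = +0.60
  285·a + (-230)·b = +1.53
Eliminate b (×(-230) and ×(-85), subtract): -25225·a = -7.950 → a = ∂h/∂x = +0.0003152
Back-substitute: b = ∂h/∂y = -0.006262.
|∇h| = √(0.0003152² + -0.006262²) = 0.00627

0.00627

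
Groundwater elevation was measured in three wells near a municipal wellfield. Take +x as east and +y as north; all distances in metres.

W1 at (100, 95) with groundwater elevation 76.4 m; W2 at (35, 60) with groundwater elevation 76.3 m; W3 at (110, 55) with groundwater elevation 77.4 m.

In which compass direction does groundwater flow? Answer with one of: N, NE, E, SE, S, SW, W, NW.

NW

With h = a·x + b·y + c and W1 as origin, the differences give:
  (-65)·a + (-35)·b = -0.1
  10·a + (-40)·b = +1.0
Eliminate b (×(-40) and ×(-35), subtract): 2950·a = 39.00 → a = ∂h/∂x = +0.01322
Back-substitute: b = ∂h/∂y = -0.02169.
Flow = −∇h = (-0.01322 east, +0.02169 north), which points northwest.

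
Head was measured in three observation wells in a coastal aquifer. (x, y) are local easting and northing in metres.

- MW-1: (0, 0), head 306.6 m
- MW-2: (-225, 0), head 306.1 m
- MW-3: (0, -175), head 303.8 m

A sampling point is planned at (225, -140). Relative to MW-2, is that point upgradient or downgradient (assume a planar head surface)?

∂h/∂x = (306.1 − 306.6) / (-225 − 0) = +0.002222
∂h/∂y = (303.8 − 306.6) / (-175 − 0) = +0.01600
Head at (225, -140) = 306.6 + (+0.002222)·(225) + (+0.01600)·(-140) = 304.86 m.
That is lower than the 306.1 m at MW-2, so the point is downgradient.

downgradient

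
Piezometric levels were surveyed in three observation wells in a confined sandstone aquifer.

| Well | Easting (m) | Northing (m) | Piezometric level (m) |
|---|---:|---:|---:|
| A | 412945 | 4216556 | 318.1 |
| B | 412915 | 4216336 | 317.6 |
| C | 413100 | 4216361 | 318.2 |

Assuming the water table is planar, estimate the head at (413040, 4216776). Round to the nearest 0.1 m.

318.8 m

Taking A as reference: B−A = (-30, -220, -0.5); C−A = (155, -195, +0.1).
Solve a·Δx + b·Δy = Δh: det = (-30)·(-195) − 155·(-220) = 39950.
∂h/∂x = [(-0.5)·(-195) − (+0.1)·(-220)] / 39950 = +0.002991
∂h/∂y = [(-30)·(+0.1) − 155·(-0.5)] / 39950 = +0.001865
h(413040, 4216776) = 318.1 + (+0.002991)·(95) + (+0.001865)·(220) = 318.1 +0.284 +0.410 = 318.794 m.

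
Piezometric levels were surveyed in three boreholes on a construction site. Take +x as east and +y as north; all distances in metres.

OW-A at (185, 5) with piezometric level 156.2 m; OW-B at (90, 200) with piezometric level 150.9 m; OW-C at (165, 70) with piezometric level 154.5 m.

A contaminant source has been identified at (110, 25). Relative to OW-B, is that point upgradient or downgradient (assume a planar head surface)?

upgradient

With h = a·x + b·y + c and OW-A as origin, the differences give:
  (-95)·a + 195·b = -5.3
  (-20)·a + 65·b = -1.7
Eliminate b (×65 and ×195, subtract): -2275·a = -13.00 → a = ∂h/∂x = +0.005714
Back-substitute: b = ∂h/∂y = -0.02440.
Head at (110, 25) = 156.2 + (+0.005714)·(-75) + (-0.02440)·(20) = 155.28 m.
That is higher than the 150.9 m at OW-B, so the point is upgradient.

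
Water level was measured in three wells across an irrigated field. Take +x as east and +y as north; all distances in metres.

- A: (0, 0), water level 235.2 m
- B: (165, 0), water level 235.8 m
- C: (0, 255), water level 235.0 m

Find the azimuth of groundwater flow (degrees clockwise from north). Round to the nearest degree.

∂h/∂x = (235.8 − 235.2) / (165 − 0) = +0.003636
∂h/∂y = (235.0 − 235.2) / (255 − 0) = -0.0007843
Flow direction (−∇h) has components (-0.003636 E, +0.0007843 N).
Azimuth = atan2(E, N) = atan2(-0.003636, +0.0007843) = 282.2° ≈ 282°.

282°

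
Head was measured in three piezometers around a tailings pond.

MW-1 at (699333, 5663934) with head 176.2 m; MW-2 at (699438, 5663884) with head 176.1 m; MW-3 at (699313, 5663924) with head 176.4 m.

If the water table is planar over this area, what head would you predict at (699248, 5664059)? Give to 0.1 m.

Differences from MW-1: to MW-2 (Δx, Δy, Δh) = (105, -50, -0.1); to MW-3 = (-20, -10, +0.2).
Solve a·Δx + b·Δy = Δh: det = 105·(-10) − (-20)·(-50) = -2050.
∂h/∂x = [(-0.1)·(-10) − (+0.2)·(-50)] / -2050 = -0.005366
∂h/∂y = [105·(+0.2) − (-20)·(-0.1)] / -2050 = -0.009268
h(699248, 5664059) = 176.2 + (-0.005366)·(-85) + (-0.009268)·(125) = 176.2 +0.456 -1.159 = 175.498 m.

175.5 m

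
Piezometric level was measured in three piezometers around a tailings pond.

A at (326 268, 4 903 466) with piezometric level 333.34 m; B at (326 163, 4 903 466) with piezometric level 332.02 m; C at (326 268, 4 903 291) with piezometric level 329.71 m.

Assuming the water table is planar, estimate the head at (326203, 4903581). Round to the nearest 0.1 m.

334.9 m

∂h/∂x = (332.02 − 333.34) / (326163 − 326268) = +0.01257
∂h/∂y = (329.71 − 333.34) / (4903291 − 4903466) = +0.02074
h(326203, 4903581) = 333.34 + (+0.01257)·(-65) + (+0.02074)·(115) = 333.34 -0.817 +2.385 = 334.908 m.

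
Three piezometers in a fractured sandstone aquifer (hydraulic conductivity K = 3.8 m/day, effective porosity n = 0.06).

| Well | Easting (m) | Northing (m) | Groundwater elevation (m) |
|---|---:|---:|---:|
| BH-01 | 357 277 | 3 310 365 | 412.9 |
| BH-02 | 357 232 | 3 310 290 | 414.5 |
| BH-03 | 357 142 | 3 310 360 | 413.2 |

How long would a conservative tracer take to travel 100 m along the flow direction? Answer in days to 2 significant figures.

77 days

Taking BH-01 as reference: BH-02−BH-01 = (-45, -75, +1.6); BH-03−BH-01 = (-135, -5, +0.3).
Solve a·Δx + b·Δy = Δh: det = (-45)·(-5) − (-135)·(-75) = -9900.
∂h/∂x = [(+1.6)·(-5) − (+0.3)·(-75)] / -9900 = -0.001465
∂h/∂y = [(-45)·(+0.3) − (-135)·(+1.6)] / -9900 = -0.02045
|∇h| = √(-0.001465² + -0.02045²) = 0.0205
Seepage velocity v = K·i/n = 3.8 × 0.0205 / 0.06 = 1.298 m/day.
t = 100 / 1.298 = 77.04 days.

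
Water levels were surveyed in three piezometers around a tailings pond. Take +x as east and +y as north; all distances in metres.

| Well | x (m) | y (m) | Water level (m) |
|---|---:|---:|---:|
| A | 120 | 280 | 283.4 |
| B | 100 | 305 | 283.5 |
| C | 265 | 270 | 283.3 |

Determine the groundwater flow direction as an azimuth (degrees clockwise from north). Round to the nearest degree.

Differences from A: to B (Δx, Δy, Δh) = (-20, 25, +0.1); to C = (145, -10, -0.1).
Solve a·Δx + b·Δy = Δh: det = (-20)·(-10) − 145·25 = -3425.
∂h/∂x = [(+0.1)·(-10) − (-0.1)·25] / -3425 = -0.0004380
∂h/∂y = [(-20)·(-0.1) − 145·(+0.1)] / -3425 = +0.003650
Flow direction (−∇h) has components (+0.0004380 E, -0.003650 N).
Azimuth = atan2(E, N) = atan2(+0.0004380, -0.003650) = 173.2° ≈ 173°.

173°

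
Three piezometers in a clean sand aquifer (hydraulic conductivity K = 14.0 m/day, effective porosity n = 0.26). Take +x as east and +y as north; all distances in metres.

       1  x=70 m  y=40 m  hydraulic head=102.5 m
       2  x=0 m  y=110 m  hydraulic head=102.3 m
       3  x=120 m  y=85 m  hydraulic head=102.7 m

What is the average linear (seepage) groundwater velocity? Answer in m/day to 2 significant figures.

0.19 m/day

With h = a·x + b·y + c and 1 as origin, the differences give:
  (-70)·a + 70·b = -0.2
  50·a + 45·b = +0.2
Eliminate b (×45 and ×70, subtract): -6650·a = -23.00 → a = ∂h/∂x = +0.003459
Back-substitute: b = ∂h/∂y = +0.0006015.
|∇h| = √(0.003459² + 0.0006015²) = 0.003511
Seepage velocity v = K·i/n = 14.0 × 0.003511 / 0.26 = 0.1891 m/day.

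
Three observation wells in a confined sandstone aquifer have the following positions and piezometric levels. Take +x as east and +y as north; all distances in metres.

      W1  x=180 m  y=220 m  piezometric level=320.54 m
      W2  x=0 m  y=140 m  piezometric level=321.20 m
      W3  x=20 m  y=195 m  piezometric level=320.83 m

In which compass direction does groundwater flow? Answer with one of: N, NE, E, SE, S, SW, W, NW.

Taking W1 as reference: W2−W1 = (-180, -80, +0.66); W3−W1 = (-160, -25, +0.29).
Determinant of the coordinate differences = (-180)·(-25) − (-160)·(-80) = -8300.
∂h/∂x = [(+0.66)·(-25) − (+0.29)·(-80)] / -8300 = -0.0008072
∂h/∂y = [(-180)·(+0.29) − (-160)·(+0.66)] / -8300 = -0.006434
Flow = −∇h = (+0.0008072 east, +0.006434 north), which points north.

N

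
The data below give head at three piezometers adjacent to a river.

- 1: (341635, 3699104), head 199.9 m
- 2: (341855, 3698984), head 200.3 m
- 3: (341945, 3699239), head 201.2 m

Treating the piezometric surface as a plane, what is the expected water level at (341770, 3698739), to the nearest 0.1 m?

199.4 m

Taking 1 as reference: 2−1 = (220, -120, +0.4); 3−1 = (310, 135, +1.3).
Solve a·Δx + b·Δy = Δh: det = 220·135 − 310·(-120) = 66900.
∂h/∂x = [(+0.4)·135 − (+1.3)·(-120)] / 66900 = +0.003139
∂h/∂y = [220·(+1.3) − 310·(+0.4)] / 66900 = +0.002422
h(341770, 3698739) = 199.9 + (+0.003139)·(135) + (+0.002422)·(-365) = 199.9 +0.424 -0.884 = 199.440 m.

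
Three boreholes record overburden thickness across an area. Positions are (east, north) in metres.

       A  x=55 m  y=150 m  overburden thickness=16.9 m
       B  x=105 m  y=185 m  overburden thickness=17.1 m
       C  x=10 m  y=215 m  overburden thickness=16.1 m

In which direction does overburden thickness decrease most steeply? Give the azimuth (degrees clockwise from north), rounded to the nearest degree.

307°

Differences from A: to B (Δx, Δy, Δh) = (50, 35, +0.2); to C = (-45, 65, -0.8).
Solve a·Δx + b·Δy = Δd: det = 50·65 − (-45)·35 = 4825.
∂d/∂x = [(+0.2)·65 − (-0.8)·35] / 4825 = +0.008497
∂d/∂y = [50·(-0.8) − (-45)·(+0.2)] / 4825 = -0.006425
Steepest decrease is along −∇f: components (-0.008497 E, +0.006425 N).
Azimuth = atan2(-0.008497, +0.006425) = 307.1° ≈ 307°.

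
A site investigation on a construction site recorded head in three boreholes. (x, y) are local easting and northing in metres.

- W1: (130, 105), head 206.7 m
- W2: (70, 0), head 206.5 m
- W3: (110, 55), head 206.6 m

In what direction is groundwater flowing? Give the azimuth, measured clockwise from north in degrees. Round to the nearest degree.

166°

Three-point gradient (reference W1): Δ to W2 = (-60, -105, -0.2), Δ to W3 = (-20, -50, -0.1).
∂h/∂x = -0.0005556, ∂h/∂y = +0.002222 (det = 900).
Flow direction (−∇h) has components (+0.0005556 E, -0.002222 N).
Azimuth = atan2(E, N) = atan2(+0.0005556, -0.002222) = 166.0° ≈ 166°.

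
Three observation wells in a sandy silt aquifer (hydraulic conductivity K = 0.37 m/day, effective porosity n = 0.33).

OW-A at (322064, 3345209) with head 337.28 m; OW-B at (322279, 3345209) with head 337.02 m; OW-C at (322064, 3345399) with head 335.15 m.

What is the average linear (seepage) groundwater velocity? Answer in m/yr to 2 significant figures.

4.6 m/yr

∂h/∂x = (337.02 − 337.28) / (322279 − 322064) = -0.001209
∂h/∂y = (335.15 − 337.28) / (3345399 − 3345209) = -0.01121
|∇h| = √(-0.001209² + -0.01121²) = 0.01128
Seepage velocity v = K·i/n = 0.37 × 0.01128 / 0.33 = 0.01265 m/day = 4.62 m/yr.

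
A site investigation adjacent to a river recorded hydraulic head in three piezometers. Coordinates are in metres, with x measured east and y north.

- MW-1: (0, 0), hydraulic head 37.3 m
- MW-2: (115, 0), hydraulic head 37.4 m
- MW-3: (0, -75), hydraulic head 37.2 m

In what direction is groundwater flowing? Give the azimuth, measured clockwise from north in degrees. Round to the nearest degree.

∂h/∂x = (37.4 − 37.3) / (115 − 0) = +0.0008696
∂h/∂y = (37.2 − 37.3) / (-75 − 0) = +0.001333
Flow direction (−∇h) has components (-0.0008696 E, -0.001333 N).
Azimuth = atan2(E, N) = atan2(-0.0008696, -0.001333) = 213.1° ≈ 213°.

213°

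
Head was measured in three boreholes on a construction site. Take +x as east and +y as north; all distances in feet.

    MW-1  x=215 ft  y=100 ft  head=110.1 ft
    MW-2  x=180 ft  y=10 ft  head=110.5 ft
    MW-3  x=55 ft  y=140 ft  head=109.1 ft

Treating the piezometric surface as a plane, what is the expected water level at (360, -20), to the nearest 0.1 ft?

Differences from MW-1: to MW-2 (Δx, Δy, Δh) = (-35, -90, +0.4); to MW-3 = (-160, 40, -1.0).
Determinant of the coordinate differences = (-35)·40 − (-160)·(-90) = -15800.
∂h/∂x = [(+0.4)·40 − (-1.0)·(-90)] / -15800 = +0.004684
∂h/∂y = [(-35)·(-1.0) − (-160)·(+0.4)] / -15800 = -0.006266
h(360, -20) = 110.1 + (+0.004684)·(145) + (-0.006266)·(-120) = 110.1 +0.679 +0.752 = 111.531 ft.

111.5 ft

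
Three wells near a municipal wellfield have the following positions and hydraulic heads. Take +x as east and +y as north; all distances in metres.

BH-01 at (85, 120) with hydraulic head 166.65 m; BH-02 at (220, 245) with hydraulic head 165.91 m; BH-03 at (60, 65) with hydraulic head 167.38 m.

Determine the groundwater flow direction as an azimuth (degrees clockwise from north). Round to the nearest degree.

With h = a·x + b·y + c and BH-01 as origin, the differences give:
  135·a + 125·b = -0.74
  (-25)·a + (-55)·b = +0.73
Eliminate b (×(-55) and ×125, subtract): -4300·a = -50.550 → a = ∂h/∂x = +0.01176
Back-substitute: b = ∂h/∂y = -0.01862.
Flow direction (−∇h) has components (-0.01176 E, +0.01862 N).
Azimuth = atan2(E, N) = atan2(-0.01176, +0.01862) = 327.7° ≈ 328°.

328°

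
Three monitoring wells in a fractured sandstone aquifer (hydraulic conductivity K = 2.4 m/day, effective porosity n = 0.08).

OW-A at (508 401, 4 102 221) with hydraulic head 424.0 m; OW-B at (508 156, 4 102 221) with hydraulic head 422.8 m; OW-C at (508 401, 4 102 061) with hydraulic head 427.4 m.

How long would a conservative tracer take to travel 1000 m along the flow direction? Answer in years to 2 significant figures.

∂h/∂x = (422.8 − 424.0) / (508156 − 508401) = +0.004898
∂h/∂y = (427.4 − 424.0) / (4102061 − 4102221) = -0.02125
|∇h| = √(0.004898² + -0.02125²) = 0.02181
Seepage velocity v = K·i/n = 2.4 × 0.02181 / 0.08 = 0.6543 m/day.
t = 1000 / 0.6543 = 1528 days = 4.18 years.

4.2 years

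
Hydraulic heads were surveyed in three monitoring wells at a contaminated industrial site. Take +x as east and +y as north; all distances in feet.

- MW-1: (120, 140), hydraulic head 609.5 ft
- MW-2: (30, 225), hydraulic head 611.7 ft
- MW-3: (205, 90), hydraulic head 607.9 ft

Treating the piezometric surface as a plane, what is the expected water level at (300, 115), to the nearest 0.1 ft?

Taking MW-1 as reference: MW-2−MW-1 = (-90, 85, +2.2); MW-3−MW-1 = (85, -50, -1.6).
Determinant of the coordinate differences = (-90)·(-50) − 85·85 = -2725.
∂h/∂x = [(+2.2)·(-50) − (-1.6)·85] / -2725 = -0.009541
∂h/∂y = [(-90)·(-1.6) − 85·(+2.2)] / -2725 = +0.01578
h(300, 115) = 609.5 + (-0.009541)·(180) + (+0.01578)·(-25) = 609.5 -1.717 -0.394 = 607.388 ft.

607.4 ft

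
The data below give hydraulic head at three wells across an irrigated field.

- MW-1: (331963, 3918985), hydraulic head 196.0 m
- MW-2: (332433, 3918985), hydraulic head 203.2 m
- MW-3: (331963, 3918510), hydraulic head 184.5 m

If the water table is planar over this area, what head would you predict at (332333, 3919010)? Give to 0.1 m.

∂h/∂x = (203.2 − 196.0) / (332433 − 331963) = +0.01532
∂h/∂y = (184.5 − 196.0) / (3918510 − 3918985) = +0.02421
h(332333, 3919010) = 196.0 + (+0.01532)·(370) + (+0.02421)·(25) = 196.0 +5.668 +0.605 = 202.273 m.

202.3 m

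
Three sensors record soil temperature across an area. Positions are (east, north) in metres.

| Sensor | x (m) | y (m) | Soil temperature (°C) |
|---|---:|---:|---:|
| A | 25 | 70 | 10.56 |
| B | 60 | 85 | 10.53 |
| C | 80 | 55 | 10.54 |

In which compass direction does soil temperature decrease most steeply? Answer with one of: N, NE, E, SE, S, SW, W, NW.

Taking A as reference: B−A = (35, 15, -0.03); C−A = (55, -15, -0.02).
Solve a·Δx + b·Δy = ΔT: det = 35·(-15) − 55·15 = -1350.
∂T/∂x = [(-0.03)·(-15) − (-0.02)·15] / -1350 = -0.0005556
∂T/∂y = [35·(-0.02) − 55·(-0.03)] / -1350 = -0.0007037
Steepest decrease is along −∇f = (+0.0005556 E, +0.0007037 N) → northeast.

NE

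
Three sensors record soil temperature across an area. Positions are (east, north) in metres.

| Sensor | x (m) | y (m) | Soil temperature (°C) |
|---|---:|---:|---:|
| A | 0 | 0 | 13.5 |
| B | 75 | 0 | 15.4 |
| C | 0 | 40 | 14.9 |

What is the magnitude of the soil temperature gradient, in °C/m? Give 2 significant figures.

∂T/∂x = (15.4 − 13.5) / (75 − 0) = +0.02533
∂T/∂y = (14.9 − 13.5) / (40 − 0) = +0.03500
|∇f| = √(0.02533² + 0.03500²) = 0.0432 °C/m

0.043 °C/m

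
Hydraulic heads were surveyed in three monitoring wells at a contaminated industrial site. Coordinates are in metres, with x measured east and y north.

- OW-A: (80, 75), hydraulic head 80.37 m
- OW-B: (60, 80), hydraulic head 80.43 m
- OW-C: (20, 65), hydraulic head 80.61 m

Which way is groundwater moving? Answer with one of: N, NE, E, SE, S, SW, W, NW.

NE

Differences from OW-A: to OW-B (Δx, Δy, Δh) = (-20, 5, +0.06); to OW-C = (-60, -10, +0.24).
Solve a·Δx + b·Δy = Δh: det = (-20)·(-10) − (-60)·5 = 500.
∂h/∂x = [(+0.06)·(-10) − (+0.24)·5] / 500 = -0.003600
∂h/∂y = [(-20)·(+0.24) − (-60)·(+0.06)] / 500 = -0.002400
Flow = −∇h = (+0.003600 east, +0.002400 north), which points northeast.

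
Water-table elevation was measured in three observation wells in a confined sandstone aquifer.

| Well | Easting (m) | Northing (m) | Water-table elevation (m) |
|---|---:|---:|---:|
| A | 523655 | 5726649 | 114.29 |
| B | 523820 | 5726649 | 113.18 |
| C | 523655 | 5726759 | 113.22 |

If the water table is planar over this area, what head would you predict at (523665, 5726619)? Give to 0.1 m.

∂h/∂x = (113.18 − 114.29) / (523820 − 523655) = -0.006727
∂h/∂y = (113.22 − 114.29) / (5726759 − 5726649) = -0.009727
h(523665, 5726619) = 114.29 + (-0.006727)·(10) + (-0.009727)·(-30) = 114.29 -0.067 +0.292 = 114.515 m.

114.5 m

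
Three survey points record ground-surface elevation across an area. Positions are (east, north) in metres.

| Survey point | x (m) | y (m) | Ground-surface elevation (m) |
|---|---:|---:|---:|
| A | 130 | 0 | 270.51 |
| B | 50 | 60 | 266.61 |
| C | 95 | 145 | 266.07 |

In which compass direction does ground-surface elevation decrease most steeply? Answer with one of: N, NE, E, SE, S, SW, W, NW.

Taking A as reference: B−A = (-80, 60, -3.90); C−A = (-35, 145, -4.44).
Determinant of the coordinate differences = (-80)·145 − (-35)·60 = -9500.
∂z/∂x = [(-3.90)·145 − (-4.44)·60] / -9500 = +0.03148
∂z/∂y = [(-80)·(-4.44) − (-35)·(-3.90)] / -9500 = -0.02302
Steepest decrease is along −∇f = (-0.03148 E, +0.02302 N) → northwest.

NW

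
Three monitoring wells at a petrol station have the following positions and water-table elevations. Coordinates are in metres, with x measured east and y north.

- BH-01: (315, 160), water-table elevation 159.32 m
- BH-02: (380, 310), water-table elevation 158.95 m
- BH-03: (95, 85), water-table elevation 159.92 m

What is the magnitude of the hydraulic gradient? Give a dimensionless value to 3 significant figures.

Three-point gradient (reference BH-01): Δ to BH-02 = (65, 150, -0.37), Δ to BH-03 = (-220, -75, +0.60).
∂h/∂x = -0.002213, ∂h/∂y = -0.001508 (det = 28125).
|∇h| = √(-0.002213² + -0.001508²) = 0.002678

0.00268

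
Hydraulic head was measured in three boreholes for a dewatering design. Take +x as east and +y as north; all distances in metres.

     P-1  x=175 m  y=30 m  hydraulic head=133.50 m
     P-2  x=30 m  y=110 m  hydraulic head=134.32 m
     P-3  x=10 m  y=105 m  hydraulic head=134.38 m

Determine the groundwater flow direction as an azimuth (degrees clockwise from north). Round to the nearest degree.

131°

Three-point gradient (reference P-1): Δ to P-2 = (-145, 80, +0.82), Δ to P-3 = (-165, 75, +0.88).
∂h/∂x = -0.003828, ∂h/∂y = +0.003312 (det = 2325).
Flow direction (−∇h) has components (+0.003828 E, -0.003312 N).
Azimuth = atan2(E, N) = atan2(+0.003828, -0.003312) = 130.9° ≈ 131°.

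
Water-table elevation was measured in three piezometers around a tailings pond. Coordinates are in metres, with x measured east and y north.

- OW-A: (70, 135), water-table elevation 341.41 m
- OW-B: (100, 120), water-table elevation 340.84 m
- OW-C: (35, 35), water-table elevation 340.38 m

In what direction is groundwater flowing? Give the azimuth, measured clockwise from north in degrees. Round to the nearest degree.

Taking OW-A as reference: OW-B−OW-A = (30, -15, -0.57); OW-C−OW-A = (-35, -100, -1.03).
Solve a·Δx + b·Δy = Δh: det = 30·(-100) − (-35)·(-15) = -3525.
∂h/∂x = [(-0.57)·(-100) − (-1.03)·(-15)] / -3525 = -0.01179
∂h/∂y = [30·(-1.03) − (-35)·(-0.57)] / -3525 = +0.01443
Flow direction (−∇h) has components (+0.01179 E, -0.01443 N).
Azimuth = atan2(E, N) = atan2(+0.01179, -0.01443) = 140.7° ≈ 141°.

141°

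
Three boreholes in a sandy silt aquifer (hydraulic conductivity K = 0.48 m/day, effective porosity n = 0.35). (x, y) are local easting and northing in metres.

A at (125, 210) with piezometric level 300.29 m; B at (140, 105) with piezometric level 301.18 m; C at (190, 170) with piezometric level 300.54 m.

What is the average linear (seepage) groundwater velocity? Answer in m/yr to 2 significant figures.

Three-point gradient (reference A): Δ to B = (15, -105, +0.89), Δ to C = (65, -40, +0.25).
∂h/∂x = -0.001502, ∂h/∂y = -0.008691 (det = 6225).
|∇h| = √(-0.001502² + -0.008691²) = 0.00882
Seepage velocity v = K·i/n = 0.48 × 0.00882 / 0.35 = 0.0121 m/day = 4.42 m/yr.

4.4 m/yr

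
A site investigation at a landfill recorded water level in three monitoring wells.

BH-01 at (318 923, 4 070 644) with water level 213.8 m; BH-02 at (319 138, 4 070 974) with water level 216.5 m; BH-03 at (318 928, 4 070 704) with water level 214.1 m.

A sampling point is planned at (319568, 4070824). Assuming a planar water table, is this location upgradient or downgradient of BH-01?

Taking BH-01 as reference: BH-02−BH-01 = (215, 330, +2.7); BH-03−BH-01 = (5, 60, +0.3).
Solve a·Δx + b·Δy = Δh: det = 215·60 − 5·330 = 11250.
∂h/∂x = [(+2.7)·60 − (+0.3)·330] / 11250 = +0.005600
∂h/∂y = [215·(+0.3) − 5·(+2.7)] / 11250 = +0.004533
Head at (319568, 4070824) = 213.8 + (+0.005600)·(645) + (+0.004533)·(180) = 218.23 m.
That is higher than the 213.8 m at BH-01, so the point is upgradient.

upgradient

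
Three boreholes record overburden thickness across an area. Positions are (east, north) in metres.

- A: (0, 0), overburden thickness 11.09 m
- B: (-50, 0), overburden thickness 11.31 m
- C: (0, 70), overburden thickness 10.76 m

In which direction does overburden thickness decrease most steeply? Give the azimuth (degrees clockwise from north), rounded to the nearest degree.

∂d/∂x = (11.31 − 11.09) / (-50 − 0) = -0.004400
∂d/∂y = (10.76 − 11.09) / (70 − 0) = -0.004714
Steepest decrease is along −∇f: components (+0.004400 E, +0.004714 N).
Azimuth = atan2(+0.004400, +0.004714) = 43.0° ≈ 043°.

043°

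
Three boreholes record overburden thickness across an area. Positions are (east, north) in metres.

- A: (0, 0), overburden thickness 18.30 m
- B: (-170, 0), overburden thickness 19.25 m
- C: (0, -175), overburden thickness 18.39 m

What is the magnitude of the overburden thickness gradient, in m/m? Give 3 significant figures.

∂d/∂x = (19.25 − 18.30) / (-170 − 0) = -0.005588
∂d/∂y = (18.39 − 18.30) / (-175 − 0) = -0.0005143
|∇f| = √(-0.005588² + -0.0005143²) = 0.005612 m/m

0.00561 m/m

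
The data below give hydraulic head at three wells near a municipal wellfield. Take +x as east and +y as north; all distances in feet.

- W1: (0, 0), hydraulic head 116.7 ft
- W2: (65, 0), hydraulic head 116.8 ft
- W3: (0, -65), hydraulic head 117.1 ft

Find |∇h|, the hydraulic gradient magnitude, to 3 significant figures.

∂h/∂x = (116.8 − 116.7) / (65 − 0) = +0.001538
∂h/∂y = (117.1 − 116.7) / (-65 − 0) = -0.006154
|∇h| = √(0.001538² + -0.006154²) = 0.006343

0.00634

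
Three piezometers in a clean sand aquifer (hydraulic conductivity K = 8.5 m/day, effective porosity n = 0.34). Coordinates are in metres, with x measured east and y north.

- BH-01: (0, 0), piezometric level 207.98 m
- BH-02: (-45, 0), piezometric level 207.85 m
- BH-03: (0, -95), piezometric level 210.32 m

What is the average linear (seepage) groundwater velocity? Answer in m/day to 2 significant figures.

∂h/∂x = (207.85 − 207.98) / (-45 − 0) = +0.002889
∂h/∂y = (210.32 − 207.98) / (-95 − 0) = -0.02463
|∇h| = √(0.002889² + -0.02463²) = 0.0248
Seepage velocity v = K·i/n = 8.5 × 0.0248 / 0.34 = 0.62 m/day.

0.62 m/day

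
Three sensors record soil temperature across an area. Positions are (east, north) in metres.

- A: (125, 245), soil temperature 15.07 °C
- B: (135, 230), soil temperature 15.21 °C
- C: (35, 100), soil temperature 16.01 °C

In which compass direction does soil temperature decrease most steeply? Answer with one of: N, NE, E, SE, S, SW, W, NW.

Taking A as reference: B−A = (10, -15, +0.14); C−A = (-90, -145, +0.94).
Determinant of the coordinate differences = 10·(-145) − (-90)·(-15) = -2800.
∂T/∂x = [(+0.14)·(-145) − (+0.94)·(-15)] / -2800 = +0.002214
∂T/∂y = [10·(+0.94) − (-90)·(+0.14)] / -2800 = -0.007857
Steepest decrease is along −∇f = (-0.002214 E, +0.007857 N) → north.

N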